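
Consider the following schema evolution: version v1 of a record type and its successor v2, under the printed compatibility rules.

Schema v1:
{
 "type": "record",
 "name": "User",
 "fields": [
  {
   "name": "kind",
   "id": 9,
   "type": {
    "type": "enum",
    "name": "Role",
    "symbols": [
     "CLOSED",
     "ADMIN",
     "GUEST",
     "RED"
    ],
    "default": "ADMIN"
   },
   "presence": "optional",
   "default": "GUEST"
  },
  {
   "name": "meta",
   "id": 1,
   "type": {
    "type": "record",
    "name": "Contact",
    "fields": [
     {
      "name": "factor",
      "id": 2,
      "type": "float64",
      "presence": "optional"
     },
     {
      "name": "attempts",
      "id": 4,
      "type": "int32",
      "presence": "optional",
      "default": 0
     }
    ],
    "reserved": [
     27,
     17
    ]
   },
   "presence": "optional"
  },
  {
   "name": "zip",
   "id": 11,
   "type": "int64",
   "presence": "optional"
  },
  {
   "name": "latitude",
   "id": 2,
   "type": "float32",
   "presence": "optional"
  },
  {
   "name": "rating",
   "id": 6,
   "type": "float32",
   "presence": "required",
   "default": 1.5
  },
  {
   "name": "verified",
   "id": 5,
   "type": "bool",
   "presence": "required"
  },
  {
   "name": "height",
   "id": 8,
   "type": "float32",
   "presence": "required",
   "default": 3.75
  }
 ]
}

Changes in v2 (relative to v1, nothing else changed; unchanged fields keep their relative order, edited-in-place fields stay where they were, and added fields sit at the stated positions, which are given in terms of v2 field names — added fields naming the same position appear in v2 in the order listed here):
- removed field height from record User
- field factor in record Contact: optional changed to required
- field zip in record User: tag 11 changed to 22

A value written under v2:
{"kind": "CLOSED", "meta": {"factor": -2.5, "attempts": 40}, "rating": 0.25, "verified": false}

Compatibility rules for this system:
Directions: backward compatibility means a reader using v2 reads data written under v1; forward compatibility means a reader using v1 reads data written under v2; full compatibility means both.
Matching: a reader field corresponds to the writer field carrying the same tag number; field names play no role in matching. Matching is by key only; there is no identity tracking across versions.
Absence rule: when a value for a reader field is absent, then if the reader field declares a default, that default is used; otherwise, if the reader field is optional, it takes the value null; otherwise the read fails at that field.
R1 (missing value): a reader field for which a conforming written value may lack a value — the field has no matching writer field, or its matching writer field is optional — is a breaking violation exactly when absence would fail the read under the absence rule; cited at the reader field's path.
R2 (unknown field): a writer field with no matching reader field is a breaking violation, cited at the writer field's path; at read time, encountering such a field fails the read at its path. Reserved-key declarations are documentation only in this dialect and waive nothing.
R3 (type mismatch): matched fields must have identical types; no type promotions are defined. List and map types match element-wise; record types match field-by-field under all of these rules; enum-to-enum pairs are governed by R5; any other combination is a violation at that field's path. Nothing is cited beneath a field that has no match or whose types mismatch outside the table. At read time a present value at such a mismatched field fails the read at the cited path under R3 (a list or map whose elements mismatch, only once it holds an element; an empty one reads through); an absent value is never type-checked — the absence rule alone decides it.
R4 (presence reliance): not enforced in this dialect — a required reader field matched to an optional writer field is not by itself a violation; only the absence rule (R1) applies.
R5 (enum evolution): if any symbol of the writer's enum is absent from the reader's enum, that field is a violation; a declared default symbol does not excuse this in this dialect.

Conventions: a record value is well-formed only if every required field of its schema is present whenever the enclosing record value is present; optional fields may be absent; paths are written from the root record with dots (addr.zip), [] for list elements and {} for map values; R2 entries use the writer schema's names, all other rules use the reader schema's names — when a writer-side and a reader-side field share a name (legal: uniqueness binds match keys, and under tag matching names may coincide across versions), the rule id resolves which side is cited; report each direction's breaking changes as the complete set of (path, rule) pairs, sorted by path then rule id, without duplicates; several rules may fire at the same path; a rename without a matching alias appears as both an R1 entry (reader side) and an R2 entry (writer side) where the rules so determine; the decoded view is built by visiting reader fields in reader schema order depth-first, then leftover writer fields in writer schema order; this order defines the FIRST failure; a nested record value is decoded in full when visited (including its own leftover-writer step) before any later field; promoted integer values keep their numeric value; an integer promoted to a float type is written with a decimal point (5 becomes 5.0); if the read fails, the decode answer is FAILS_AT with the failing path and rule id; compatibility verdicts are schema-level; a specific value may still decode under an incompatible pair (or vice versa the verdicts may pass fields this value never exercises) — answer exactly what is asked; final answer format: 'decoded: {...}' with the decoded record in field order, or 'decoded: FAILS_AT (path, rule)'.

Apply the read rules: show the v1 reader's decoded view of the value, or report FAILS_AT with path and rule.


arrows below run writer -> reader for User
migrating the User value to v1:
  kind := "CLOSED"
  meta.factor := -2.5
  meta.attempts := 40
  zip := null (absent, optional -> null)
  latitude := null (absent, optional -> null)
  rating := 0.25
  verified := false
  height := 3.75 (absent -> default)
  => decoded: {"kind": "CLOSED", "meta": {"factor": -2.5, "attempts": 40}, "zip": null, "latitude": null, "rating": 0.25, "verified": false, "height": 3.75}
diffs on User not affecting the asked answer:
  removed field height from record User -> a verdict-level change on User — the shown value reads the same
  field factor in record Contact: optional changed to required -> a verdict-level change on User — the shown value reads the same
  field zip in record User: tag 11 changed to 22 -> a verdict-level change on User — the shown value reads the same

decoded: {"kind": "CLOSED", "meta": {"factor": -2.5, "attempts": 40}, "zip": null, "latitude": null, "rating": 0.25, "verified": false, "height": 3.75}


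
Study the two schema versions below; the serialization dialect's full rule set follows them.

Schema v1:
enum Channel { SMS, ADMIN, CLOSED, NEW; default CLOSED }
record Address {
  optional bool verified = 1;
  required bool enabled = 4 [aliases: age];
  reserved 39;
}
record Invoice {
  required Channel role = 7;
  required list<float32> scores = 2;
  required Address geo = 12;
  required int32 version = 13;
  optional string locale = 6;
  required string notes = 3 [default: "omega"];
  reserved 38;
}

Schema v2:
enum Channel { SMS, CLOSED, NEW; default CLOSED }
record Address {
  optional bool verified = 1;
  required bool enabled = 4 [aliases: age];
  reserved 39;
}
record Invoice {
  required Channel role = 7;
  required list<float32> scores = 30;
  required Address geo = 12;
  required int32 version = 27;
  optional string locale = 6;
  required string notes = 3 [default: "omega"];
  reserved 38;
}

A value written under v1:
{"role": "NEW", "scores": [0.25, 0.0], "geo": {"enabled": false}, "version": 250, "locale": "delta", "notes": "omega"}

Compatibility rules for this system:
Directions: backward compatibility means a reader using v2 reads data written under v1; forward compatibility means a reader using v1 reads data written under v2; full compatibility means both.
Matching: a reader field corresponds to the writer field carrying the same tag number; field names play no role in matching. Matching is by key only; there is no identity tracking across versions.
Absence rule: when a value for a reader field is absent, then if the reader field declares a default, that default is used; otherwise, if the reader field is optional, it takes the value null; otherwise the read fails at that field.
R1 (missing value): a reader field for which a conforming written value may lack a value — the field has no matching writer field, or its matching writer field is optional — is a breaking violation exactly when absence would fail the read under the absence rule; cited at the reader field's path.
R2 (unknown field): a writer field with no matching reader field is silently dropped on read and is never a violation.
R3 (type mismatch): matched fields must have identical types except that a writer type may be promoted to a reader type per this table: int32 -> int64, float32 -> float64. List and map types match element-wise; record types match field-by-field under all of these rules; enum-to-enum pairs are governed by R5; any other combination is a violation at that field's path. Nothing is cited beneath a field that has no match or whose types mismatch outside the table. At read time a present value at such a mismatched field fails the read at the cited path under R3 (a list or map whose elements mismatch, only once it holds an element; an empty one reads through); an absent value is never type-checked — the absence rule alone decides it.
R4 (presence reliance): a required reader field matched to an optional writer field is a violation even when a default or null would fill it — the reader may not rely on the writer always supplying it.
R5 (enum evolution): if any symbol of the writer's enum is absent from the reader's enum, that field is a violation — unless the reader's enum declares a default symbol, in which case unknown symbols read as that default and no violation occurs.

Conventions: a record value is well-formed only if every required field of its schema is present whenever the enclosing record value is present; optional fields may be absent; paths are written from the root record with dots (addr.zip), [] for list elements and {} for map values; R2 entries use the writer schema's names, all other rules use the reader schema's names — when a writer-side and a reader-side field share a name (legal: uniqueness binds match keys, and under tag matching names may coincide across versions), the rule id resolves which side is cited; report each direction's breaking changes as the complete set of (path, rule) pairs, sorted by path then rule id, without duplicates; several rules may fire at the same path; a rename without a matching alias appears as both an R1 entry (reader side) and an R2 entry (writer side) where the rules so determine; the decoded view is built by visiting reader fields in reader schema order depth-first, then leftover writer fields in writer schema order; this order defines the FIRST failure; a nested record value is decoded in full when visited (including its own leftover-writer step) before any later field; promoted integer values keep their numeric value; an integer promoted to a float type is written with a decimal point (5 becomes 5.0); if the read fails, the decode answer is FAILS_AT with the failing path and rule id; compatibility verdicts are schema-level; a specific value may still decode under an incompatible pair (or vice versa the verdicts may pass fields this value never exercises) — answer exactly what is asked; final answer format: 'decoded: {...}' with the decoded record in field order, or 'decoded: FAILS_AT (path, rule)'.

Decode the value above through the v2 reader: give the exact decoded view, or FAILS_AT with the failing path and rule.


arrows below run writer -> reader for Invoice
migrating the Invoice value to v2:
  role := "NEW"
  read fails at scores under R1 (no fill)
  => FAILS_AT (scores, R1)
remaining Invoice differences; none change what is asked:
  enum Channel (field role in record Invoice): symbol ADMIN removed -> triggers nothing under the printed rules; the Invoice answer is the same either way
  field version in record Invoice: tag 13 changed to 27 -> schema-level compatibility only; this Invoice value's decode is unchanged

decoded: FAILS_AT (scores, R1)


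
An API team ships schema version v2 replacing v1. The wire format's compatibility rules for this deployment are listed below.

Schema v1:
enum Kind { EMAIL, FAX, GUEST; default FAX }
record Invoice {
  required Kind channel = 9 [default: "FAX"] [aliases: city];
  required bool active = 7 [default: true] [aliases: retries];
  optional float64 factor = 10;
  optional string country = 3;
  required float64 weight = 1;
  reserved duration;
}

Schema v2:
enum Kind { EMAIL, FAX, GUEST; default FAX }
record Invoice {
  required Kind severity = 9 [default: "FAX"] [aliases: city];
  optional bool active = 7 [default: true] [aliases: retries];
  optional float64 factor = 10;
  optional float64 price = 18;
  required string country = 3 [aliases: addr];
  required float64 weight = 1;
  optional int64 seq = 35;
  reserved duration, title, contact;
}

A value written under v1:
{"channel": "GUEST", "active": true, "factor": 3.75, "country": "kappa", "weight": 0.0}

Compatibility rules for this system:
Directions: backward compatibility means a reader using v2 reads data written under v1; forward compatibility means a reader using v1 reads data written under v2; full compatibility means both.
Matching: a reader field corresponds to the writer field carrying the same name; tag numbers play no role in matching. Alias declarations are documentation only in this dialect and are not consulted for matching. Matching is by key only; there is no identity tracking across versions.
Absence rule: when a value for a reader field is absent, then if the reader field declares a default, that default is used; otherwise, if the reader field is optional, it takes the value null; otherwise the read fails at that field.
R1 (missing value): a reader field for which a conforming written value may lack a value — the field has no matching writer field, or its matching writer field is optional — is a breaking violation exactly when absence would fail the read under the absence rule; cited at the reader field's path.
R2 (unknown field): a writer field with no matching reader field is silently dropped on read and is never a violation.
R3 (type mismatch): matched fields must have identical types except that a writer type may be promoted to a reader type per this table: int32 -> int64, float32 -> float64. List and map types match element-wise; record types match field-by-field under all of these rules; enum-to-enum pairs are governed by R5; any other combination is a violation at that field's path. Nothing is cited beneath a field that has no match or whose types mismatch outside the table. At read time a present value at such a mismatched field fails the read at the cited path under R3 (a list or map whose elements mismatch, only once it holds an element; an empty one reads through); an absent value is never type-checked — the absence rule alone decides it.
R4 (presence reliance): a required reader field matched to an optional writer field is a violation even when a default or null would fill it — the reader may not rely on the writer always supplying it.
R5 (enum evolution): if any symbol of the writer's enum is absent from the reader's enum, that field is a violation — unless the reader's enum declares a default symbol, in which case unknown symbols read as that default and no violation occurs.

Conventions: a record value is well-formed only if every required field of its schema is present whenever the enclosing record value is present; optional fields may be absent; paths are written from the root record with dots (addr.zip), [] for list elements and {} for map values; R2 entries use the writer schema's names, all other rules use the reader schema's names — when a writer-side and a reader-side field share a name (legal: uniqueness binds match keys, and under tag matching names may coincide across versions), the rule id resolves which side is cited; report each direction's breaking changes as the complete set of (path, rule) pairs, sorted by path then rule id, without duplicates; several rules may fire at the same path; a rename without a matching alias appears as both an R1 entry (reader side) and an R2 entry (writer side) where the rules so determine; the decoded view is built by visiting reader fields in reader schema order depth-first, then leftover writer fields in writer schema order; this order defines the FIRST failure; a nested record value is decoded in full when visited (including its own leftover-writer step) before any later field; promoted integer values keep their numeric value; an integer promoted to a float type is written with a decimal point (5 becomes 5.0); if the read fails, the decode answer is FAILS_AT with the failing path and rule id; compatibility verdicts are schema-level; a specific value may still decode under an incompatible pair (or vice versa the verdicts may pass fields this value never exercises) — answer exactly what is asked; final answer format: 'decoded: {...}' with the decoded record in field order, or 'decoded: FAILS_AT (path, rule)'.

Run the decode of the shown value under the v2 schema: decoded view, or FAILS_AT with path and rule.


decoded: {"severity": "FAX", "active": true, "factor": 3.75, "price": null, "country": "kappa", "weight": 0.0, "seq": null}

the writer's type comes first in each Invoice pair
decode walk for Invoice under reader schema v2:
  severity := "FAX" (missing; default applied)
  active := true
  factor := 3.75
  price := null (missing; optional => null)
  country := "kappa"
  weight := 0.0
  seq := null (missing; optional => null)
  writer channel: no reader field; dropped
  => decoded: {"severity": "FAX", "active": true, "factor": 3.75, "price": null, "country": "kappa", "weight": 0.0, "seq": null}
the other Invoice changes do not affect what is asked:
  field country in record Invoice: optional changed to required -> changes Invoice's schema-level verdicts only — the decode of this value is the same
  field active in record Invoice: required changed to optional -> changes Invoice's schema-level verdicts only — the decode of this value is the same


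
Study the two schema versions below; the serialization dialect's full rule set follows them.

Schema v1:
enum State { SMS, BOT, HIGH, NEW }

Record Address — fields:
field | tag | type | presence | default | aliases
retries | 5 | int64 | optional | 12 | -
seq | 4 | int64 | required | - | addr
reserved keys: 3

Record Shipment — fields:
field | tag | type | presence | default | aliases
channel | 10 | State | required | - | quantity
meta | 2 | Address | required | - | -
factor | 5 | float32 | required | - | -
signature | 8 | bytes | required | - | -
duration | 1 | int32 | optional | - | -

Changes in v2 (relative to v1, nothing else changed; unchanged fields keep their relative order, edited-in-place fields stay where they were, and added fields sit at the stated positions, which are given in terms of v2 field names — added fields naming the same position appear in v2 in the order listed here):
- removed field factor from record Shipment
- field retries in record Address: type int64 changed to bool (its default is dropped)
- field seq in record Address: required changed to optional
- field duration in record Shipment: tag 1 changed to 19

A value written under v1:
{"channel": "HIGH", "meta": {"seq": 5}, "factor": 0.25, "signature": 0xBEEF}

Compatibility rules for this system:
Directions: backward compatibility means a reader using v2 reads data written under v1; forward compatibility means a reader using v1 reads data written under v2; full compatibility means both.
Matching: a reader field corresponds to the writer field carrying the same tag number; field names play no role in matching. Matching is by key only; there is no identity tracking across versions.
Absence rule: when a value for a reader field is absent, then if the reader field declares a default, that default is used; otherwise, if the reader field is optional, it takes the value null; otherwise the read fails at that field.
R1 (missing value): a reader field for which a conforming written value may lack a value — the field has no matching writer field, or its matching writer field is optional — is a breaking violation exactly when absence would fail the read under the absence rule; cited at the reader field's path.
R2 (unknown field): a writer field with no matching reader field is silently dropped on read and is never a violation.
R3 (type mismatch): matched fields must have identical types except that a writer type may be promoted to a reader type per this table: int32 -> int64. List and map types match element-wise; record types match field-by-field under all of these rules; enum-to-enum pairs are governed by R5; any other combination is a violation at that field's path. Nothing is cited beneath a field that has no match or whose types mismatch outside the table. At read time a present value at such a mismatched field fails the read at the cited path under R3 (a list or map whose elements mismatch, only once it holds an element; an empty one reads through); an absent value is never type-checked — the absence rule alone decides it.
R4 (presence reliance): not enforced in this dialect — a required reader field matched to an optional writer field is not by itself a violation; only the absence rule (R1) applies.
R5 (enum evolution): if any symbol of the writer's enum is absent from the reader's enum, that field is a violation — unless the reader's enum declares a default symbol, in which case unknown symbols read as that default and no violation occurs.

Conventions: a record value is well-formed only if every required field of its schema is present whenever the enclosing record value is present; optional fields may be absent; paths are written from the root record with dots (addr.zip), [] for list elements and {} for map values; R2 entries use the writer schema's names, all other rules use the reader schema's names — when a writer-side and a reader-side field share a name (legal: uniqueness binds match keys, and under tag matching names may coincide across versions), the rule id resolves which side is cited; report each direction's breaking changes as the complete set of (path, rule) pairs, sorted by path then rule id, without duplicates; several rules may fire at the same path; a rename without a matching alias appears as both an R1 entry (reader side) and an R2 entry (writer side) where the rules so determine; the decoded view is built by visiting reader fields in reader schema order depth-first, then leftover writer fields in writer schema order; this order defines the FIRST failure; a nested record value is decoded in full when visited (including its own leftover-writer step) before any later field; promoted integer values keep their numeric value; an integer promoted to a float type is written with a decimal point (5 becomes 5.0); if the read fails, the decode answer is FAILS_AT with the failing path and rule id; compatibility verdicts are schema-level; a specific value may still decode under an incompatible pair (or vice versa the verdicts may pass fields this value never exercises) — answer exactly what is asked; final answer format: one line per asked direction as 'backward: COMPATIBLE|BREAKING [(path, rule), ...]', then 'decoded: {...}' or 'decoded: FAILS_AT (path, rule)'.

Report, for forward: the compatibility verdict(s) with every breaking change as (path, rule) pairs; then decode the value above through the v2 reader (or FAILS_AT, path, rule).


forward: BREAKING [(factor, R1), (meta.retries, R3), (meta.seq, R1)]; decoded: {"channel": "HIGH", "meta": {"retries": null, "seq": 5}, "signature": 0xBEEF, "duration": null}

the writer's type comes first in each Shipment pair
forward for Shipment (reader v1, writer v2):
  channel: State -> State, writer required; from channel
  meta: Address -> Address, writer required; from meta
  factor: no writer-side match
  signature: bytes -> bytes, writer required; from signature
  duration: no writer-side match
  leftover writer field: duration
  meta.retries: bool -> int64, writer optional; from meta.retries
  meta.seq: int64 -> int64, writer optional; from meta.seq
  R1 fires at factor
  R3 fires at meta.retries
  R1 fires at meta.seq
  => forward verdict for Shipment: BREAKING, 3 violation(s)
decode (reader v2):
  channel := "HIGH"
  meta.retries := null (not supplied -> null)
  meta.seq := 5
  signature := 0xBEEF
  duration := null (not supplied -> null)
  writer factor: unmatched, discarded
  => decoded: {"channel": "HIGH", "meta": {"retries": null, "seq": 5}, "signature": 0xBEEF, "duration": null}
ruling out the remaining Shipment differences:
  field duration in record Shipment: tag 1 changed to 19 -> triggers nothing under Shipment's printed rules — same verdict


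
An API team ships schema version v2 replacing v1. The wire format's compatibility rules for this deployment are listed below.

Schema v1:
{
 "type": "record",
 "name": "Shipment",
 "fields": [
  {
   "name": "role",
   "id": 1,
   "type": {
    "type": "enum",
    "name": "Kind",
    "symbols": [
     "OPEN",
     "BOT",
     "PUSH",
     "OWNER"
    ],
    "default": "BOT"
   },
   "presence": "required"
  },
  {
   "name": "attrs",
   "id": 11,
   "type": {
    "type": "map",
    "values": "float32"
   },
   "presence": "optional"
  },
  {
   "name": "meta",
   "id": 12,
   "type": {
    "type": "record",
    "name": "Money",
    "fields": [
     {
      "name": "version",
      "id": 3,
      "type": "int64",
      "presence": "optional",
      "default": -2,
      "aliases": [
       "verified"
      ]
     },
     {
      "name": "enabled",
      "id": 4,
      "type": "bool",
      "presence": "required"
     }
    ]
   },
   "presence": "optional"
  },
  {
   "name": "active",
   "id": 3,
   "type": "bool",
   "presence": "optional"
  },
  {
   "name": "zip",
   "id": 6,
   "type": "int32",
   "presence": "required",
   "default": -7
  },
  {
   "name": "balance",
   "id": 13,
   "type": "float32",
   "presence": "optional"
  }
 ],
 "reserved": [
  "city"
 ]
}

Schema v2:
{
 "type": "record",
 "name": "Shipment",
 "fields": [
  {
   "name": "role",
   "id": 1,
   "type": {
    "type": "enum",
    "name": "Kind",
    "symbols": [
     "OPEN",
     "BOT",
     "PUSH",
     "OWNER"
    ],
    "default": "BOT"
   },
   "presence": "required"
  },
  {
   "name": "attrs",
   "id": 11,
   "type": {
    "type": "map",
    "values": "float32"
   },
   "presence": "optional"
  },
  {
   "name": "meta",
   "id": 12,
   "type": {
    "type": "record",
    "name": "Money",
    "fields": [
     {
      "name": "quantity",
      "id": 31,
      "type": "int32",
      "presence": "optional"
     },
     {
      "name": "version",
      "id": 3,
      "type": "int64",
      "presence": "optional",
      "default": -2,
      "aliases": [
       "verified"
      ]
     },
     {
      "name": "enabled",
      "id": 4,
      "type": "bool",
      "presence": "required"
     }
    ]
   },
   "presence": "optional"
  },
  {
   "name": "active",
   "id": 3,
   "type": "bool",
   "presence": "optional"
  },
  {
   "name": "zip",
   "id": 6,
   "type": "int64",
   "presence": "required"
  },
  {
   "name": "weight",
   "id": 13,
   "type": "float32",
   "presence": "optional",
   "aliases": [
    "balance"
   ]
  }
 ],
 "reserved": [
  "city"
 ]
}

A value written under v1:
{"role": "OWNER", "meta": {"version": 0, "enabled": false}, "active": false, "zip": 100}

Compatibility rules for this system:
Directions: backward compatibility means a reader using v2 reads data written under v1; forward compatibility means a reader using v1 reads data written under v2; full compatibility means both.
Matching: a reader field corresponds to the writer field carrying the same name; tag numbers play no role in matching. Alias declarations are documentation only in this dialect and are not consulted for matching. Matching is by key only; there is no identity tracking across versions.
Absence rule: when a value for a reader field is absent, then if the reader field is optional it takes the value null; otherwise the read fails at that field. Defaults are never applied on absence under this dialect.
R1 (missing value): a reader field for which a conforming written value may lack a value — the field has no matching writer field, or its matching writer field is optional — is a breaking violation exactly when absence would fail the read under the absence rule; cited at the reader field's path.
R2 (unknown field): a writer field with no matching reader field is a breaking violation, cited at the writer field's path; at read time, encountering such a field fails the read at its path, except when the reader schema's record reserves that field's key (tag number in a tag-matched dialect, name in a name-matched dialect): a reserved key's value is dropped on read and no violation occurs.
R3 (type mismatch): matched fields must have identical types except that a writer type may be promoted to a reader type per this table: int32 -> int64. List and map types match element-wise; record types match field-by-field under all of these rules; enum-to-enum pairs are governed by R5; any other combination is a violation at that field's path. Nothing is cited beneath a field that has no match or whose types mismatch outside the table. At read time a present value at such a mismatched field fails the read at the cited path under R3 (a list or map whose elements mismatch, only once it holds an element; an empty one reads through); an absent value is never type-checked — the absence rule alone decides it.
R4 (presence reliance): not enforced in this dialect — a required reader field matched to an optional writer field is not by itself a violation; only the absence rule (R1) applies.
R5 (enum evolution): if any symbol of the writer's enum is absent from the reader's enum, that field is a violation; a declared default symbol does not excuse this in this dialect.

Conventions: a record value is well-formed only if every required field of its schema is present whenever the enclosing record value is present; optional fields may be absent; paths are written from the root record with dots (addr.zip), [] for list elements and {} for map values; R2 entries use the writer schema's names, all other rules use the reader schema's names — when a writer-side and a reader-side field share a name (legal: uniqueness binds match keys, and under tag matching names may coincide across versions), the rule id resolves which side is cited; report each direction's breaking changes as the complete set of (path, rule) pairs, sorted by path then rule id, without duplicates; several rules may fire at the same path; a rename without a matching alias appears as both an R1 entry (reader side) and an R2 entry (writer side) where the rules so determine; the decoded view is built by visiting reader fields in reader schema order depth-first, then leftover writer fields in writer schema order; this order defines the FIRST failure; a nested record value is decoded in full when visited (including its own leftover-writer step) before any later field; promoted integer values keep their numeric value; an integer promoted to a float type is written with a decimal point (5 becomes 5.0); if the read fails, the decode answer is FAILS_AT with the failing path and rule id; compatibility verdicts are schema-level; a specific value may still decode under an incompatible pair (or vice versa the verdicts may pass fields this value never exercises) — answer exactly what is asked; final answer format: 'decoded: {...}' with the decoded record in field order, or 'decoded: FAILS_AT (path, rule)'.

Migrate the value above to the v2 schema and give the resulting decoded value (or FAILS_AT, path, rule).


decoded: {"role": "OWNER", "attrs": null, "meta": {"quantity": null, "version": 0, "enabled": false}, "active": false, "zip": 100, "weight": null}

each type pair in Shipment: writer, then reader
migrating the Shipment value to v2:
  role := "OWNER"
  attrs := null (not supplied -> null)
  meta.quantity := null (not supplied -> null)
  meta.version := 0
  meta.enabled := false
  active := false
  zip := 100 (int32 -> int64)
  weight := null (not supplied -> null)
  => decoded: {"role": "OWNER", "attrs": null, "meta": {"quantity": null, "version": 0, "enabled": false}, "active": false, "zip": 100, "weight": null}
ruling out the remaining Shipment differences:
  field zip in record Shipment: type int32 changed to int64 (its default is dropped) -> shifts the Shipment verdicts, not this decode


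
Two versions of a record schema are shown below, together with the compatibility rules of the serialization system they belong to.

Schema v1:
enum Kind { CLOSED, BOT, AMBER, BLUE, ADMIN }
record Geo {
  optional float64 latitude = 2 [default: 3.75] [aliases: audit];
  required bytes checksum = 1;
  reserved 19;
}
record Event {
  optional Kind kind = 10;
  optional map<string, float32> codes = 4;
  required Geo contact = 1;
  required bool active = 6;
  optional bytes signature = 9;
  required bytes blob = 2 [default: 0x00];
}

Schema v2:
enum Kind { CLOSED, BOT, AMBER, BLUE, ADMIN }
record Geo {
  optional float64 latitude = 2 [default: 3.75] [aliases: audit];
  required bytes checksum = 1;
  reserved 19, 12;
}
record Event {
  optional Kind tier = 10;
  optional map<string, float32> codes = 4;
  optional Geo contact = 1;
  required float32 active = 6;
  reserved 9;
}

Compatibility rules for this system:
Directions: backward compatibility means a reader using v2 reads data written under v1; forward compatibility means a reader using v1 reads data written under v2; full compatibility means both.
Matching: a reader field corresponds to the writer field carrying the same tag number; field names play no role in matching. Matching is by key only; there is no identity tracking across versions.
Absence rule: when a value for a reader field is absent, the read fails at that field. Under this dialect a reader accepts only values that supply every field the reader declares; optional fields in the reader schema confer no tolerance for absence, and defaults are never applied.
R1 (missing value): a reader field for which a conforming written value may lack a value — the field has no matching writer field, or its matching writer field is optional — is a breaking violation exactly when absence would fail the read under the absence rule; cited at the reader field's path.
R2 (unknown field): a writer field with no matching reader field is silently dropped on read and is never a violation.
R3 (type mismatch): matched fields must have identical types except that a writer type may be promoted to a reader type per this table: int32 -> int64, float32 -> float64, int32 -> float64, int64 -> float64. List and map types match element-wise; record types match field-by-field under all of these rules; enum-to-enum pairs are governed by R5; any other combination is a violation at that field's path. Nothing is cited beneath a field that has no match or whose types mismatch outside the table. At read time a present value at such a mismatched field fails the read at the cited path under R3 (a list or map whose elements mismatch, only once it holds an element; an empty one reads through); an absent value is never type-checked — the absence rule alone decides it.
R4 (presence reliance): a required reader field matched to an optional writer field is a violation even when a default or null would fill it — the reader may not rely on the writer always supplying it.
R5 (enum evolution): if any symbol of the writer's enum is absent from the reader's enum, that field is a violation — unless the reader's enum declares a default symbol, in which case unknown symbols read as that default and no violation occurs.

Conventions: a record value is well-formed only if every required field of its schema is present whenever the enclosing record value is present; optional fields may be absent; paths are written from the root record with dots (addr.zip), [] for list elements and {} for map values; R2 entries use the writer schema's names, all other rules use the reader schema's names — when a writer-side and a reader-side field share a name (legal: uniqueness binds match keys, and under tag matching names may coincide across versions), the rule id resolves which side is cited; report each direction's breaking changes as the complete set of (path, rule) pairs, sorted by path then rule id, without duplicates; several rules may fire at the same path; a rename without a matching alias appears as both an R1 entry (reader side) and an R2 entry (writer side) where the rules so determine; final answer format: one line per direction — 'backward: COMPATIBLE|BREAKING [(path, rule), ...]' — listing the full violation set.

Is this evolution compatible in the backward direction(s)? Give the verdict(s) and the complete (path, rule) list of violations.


in Event below, arrows point writer -> reader
backward for Event (reader v2, writer v1):
  writer optional, Kind -> Kind: reader tier maps from writer kind
  writer optional, map<string, float32> -> map<string, float32>: reader codes maps from writer codes
  writer required, Geo -> Geo: reader contact maps from writer contact
  writer required, bool -> float32: reader active maps from writer active
  writer field signature has no reader counterpart
  writer field blob has no reader counterpart
  writer optional, float64 -> float64: reader contact.latitude maps from writer contact.latitude
  writer required, bytes -> bytes: reader contact.checksum maps from writer contact.checksum
  breaking: (active, R3)
  breaking: (codes, R1)
  breaking: (contact.latitude, R1)
  breaking: (tier, R1)
  backward on Event therefore BREAKING (4)
diffs on Event not affecting the asked answer:
  removed field blob from record Event -> fires only in the forward direction of Event, which is not asked here
  field contact in record Event: required changed to optional -> fires only in the forward direction of Event, which is not asked here

backward: BREAKING [(active, R3), (codes, R1), (contact.latitude, R1), (tier, R1)]


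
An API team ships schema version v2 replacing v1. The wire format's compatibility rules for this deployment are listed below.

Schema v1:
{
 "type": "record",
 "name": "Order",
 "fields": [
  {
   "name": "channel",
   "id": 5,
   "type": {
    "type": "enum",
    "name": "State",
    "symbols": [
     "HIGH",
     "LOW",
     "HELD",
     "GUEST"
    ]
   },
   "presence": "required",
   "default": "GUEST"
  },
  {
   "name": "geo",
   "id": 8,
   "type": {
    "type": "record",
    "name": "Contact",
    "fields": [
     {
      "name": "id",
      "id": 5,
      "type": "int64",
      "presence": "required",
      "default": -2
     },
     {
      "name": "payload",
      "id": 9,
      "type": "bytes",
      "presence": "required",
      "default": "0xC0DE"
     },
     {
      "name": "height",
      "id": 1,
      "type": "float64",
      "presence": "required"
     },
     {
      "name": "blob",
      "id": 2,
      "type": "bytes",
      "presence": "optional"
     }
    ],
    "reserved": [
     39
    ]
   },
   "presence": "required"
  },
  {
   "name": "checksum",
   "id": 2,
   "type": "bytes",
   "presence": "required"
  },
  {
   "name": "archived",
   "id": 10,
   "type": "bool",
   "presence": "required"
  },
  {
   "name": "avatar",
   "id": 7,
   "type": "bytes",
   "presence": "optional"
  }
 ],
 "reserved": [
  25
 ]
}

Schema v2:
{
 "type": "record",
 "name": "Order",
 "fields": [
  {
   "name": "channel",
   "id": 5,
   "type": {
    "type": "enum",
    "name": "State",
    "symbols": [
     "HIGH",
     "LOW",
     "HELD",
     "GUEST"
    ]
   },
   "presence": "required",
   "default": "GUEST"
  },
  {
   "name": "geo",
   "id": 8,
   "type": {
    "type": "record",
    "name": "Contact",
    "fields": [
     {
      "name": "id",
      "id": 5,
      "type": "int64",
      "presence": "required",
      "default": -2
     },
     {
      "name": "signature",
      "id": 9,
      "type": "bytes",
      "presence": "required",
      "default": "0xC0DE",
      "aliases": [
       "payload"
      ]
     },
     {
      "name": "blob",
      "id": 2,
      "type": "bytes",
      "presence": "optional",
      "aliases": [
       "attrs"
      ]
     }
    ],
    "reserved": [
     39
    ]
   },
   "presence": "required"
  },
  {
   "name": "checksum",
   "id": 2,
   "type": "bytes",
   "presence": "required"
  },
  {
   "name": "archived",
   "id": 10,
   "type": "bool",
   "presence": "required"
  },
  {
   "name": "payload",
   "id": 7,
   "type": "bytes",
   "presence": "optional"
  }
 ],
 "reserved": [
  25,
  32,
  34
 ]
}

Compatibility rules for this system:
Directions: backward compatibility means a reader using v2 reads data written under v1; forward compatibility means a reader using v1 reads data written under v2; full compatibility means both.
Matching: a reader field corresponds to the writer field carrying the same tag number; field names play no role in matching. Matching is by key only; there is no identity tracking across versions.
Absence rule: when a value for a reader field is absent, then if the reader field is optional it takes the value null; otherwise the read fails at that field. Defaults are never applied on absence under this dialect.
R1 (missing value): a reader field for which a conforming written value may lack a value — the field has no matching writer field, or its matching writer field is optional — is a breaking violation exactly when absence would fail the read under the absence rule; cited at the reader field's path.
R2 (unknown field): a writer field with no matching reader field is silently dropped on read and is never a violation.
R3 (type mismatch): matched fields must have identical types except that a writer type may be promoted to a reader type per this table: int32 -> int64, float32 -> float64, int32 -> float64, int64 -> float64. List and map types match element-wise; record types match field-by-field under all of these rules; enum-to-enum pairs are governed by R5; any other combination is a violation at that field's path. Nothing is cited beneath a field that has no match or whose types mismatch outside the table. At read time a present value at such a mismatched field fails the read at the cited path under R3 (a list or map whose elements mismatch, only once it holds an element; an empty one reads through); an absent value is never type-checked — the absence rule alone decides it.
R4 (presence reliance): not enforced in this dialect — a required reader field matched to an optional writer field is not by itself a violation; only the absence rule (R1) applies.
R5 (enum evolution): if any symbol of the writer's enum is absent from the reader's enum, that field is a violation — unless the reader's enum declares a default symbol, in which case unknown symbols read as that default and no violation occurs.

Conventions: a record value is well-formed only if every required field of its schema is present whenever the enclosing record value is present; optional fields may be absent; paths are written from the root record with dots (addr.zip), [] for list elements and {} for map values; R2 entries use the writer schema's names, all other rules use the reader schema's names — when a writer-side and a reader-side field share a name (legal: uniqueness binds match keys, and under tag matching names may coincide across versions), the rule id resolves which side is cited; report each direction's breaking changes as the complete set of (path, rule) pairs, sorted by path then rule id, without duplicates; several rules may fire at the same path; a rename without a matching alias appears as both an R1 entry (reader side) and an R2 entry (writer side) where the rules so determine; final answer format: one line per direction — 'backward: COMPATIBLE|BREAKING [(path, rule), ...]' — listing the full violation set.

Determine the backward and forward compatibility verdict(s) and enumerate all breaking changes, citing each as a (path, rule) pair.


backward: COMPATIBLE []; forward: BREAKING [(geo.height, R1)]

the writer's type comes first in each Order pair
backward on Order — v2 reading data written by v1:
  channel <- channel (State -> State, writer required)
  geo <- geo (Contact -> Contact, writer required)
  checksum <- checksum (bytes -> bytes, writer required)
  archived <- archived (bool -> bool, writer required)
  payload <- avatar (bytes -> bytes, writer optional)
  geo.id <- geo.id (int64 -> int64, writer required)
  geo.signature <- geo.payload (bytes -> bytes, writer required)
  geo.blob <- geo.blob (bytes -> bytes, writer optional)
  writer field geo.height has no reader counterpart
  => backward verdict for Order: COMPATIBLE, no violations
forward on Order — v1 reading data written by v2:
  channel <- channel (State -> State, writer required)
  geo <- geo (Contact -> Contact, writer required)
  checksum <- checksum (bytes -> bytes, writer required)
  archived <- archived (bool -> bool, writer required)
  avatar <- payload (bytes -> bytes, writer optional)
  geo.id <- geo.id (int64 -> int64, writer required)
  geo.payload <- geo.signature (bytes -> bytes, writer required)
  no writer field matches reader geo.height
  geo.blob <- geo.blob (bytes -> bytes, writer optional)
  violation R1 at geo.height
  forward on Order therefore BREAKING (1)
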